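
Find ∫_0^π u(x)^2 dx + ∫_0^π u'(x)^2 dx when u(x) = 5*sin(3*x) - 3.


||u||_{H^1(0,π)}^2 = -20 + 134*π

u'(x) = 15*cos(3*x).
Expand u² and (u')² and integrate term by term on (0, π), using: for integers n ≥ 1, ∫_0^π sin²(nx) dx = ∫_0^π cos²(nx) dx = π/2; for n ≠ n', ∫_0^π sin(nx)sin(n'x) dx = ∫_0^π cos(nx)cos(n'x) dx = 0; and by product-to-sum, ∫_0^π sin(nx)cos(n'x) dx = ½∫_0^π [sin((n+n')x) + sin((n−n')x)] dx, which is 0 when n+n' is even and 2n/(n²−n'²) when n+n' is odd (it need not vanish on (0, π)). For the constant mode: ∫_0^π 1 dx = π, ∫_0^π cos(nx) dx = 0, ∫_0^π sin(nx) dx = (1−(−1)^n)/n.
  u² squared terms: (-3)²·∫1 dx = 9·π = 9*π;  (5)²·∫sin(3x)² dx = 25·π/2 = 25*π/2.
  u² cross terms: 2·(-3)·(5)·∫1·sin(3x) dx = -30·(2/3) = -20.
  So ∫_0^π u² dx = 9*π + 25*π/2 − 20 = -20 + 43*π/2.
  (u')² squared terms: (15)²·∫cos(3x)² dx = 225·π/2 = 225*π/2.
  So ∫_0^π (u')² dx = 225*π/2.
||u||_{H^1}^2 = (-20 + 43*π/2) + (225*π/2) = -20 + 134*π.


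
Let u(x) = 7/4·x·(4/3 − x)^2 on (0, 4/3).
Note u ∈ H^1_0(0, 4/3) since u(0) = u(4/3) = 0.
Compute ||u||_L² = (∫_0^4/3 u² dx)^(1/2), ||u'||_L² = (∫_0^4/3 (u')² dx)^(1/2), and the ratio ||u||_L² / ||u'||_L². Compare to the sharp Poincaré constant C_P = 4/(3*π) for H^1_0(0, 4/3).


||u||_L² / ||u'||_L² = 2*sqrt(14)/21 < C_P = 4/(3*π).

u(x) = 7/4·x·(4/3 − x)^2, so u'(x) = 21*x^2/4 - 28*x/3 + 28/9.
u(x) = 7/4·x·(4/3 − x)^2 vanishes at x = 0 and x = 4/3, so u ∈ H^1_0(0, 4/3). Differentiate via the product rule and integrate the resulting polynomials term by term.
  ∫_0^4/3 u² dx = ∫_0^4/3 (49*x^6/16 - 49*x^5/3 + 98*x^4/3 - 784*x^3/27 + 784*x^2/81) dx. Term by term:
    ∫_0^4/3 49*x^6/16 dx = 7168/2187;  ∫_0^4/3 -49*x^5/3 dx = -100352/6561;  ∫_0^4/3 98*x^4/3 dx = 100352/3645;
    ∫_0^4/3 -784*x^3/27 dx = -50176/2187;  ∫_0^4/3 784*x^2/81 dx = 50176/6561.
  Sum: 7168/2187 − 100352/6561 + 100352/3645 − 50176/2187 + 50176/6561 = 7168/32805.
  ∫_0^4/3 (u')² dx = ∫_0^4/3 (441*x^4/16 - 98*x^3 + 1078*x^2/9 - 1568*x/27 + 784/81) dx. Term by term:
    ∫_0^4/3 441*x^4/16 dx = 3136/135;  ∫_0^4/3 -98*x^3 dx = -6272/81;  ∫_0^4/3 1078*x^2/9 dx = 68992/729;
    ∫_0^4/3 -1568*x/27 dx = -12544/243;  ∫_0^4/3 784/81 dx = 3136/243.
  Sum: 3136/135 − 6272/81 + 68992/729 − 12544/243 + 3136/243 = 6272/3645.
∫_0^4/3 u² dx = 7168/32805, so ||u||_L² = 32*sqrt(35)/405.
∫_0^4/3 (u')² dx = 6272/3645, so ||u'||_L² = 56*sqrt(10)/135.
Ratio ||u||_L² / ||u'||_L² = 2*sqrt(14)/21.
Sharp Poincaré constant on H^1_0(0, 4/3) is C_P = L/π = 4/(3*π), achieved by sin(3*π/4·x).
A polynomial bump cannot attain the sharp Poincaré constant (only the first sine eigenfunction does), so the ratio is strictly less than C_P, consistent with ||u||_L² ≤ C_P ||u'||_L².


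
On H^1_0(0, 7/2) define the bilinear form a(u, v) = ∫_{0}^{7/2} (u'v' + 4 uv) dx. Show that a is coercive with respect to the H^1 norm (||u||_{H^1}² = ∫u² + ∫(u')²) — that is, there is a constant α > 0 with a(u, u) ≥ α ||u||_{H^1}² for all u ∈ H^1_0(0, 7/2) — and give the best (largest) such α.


α = 1

Coercivity of a(·,·) on H^1_0(0, 7/2) means a(u, u) ≥ α ||u||_{H^1}² for every u ∈ H^1_0.
The interval has length L = 7/2, and Poincaré/coercivity depend only on L. Here a(u, u) = ∫(u')² + (4)·∫u².
Here c = 4 ≥ 1, so a(u,u) = ∫(u')² + c∫u² ≥ ∫(u')² + ∫u² = ||u||_{H^1}², i.e. α = 1 works. No larger α is possible: a(u,u) ≥ α||u||_{H^1}² means (1−α)∫(u')² ≥ (α−c)∫u², and for the modes u_n = sin(nπ(x−x₀)/L) (x₀ the left endpoint) one has ∫u_n²/∫(u_n')² = (L/(nπ))² → 0, so a(u_n,u_n)/||u_n||_{H^1}² → 1. Hence the optimal constant is α = 1.
Therefore α = 1.


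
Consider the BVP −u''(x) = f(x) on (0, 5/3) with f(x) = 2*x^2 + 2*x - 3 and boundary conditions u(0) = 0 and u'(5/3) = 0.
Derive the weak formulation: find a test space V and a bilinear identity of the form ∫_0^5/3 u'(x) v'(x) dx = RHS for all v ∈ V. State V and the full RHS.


V = {v ∈ H^1(0, 5/3) : v(0) = 0} (test functions vanish at x = 0 where u is specified); weak form: ∫_0^5/3 u'v' dx = ∫_0^5/3 (2*x^2 + 2*x - 3) v dx for all v ∈ V.

Multiply both sides by a test function v and integrate from 0 to 5/3:
  ∫_0^5/3 −u''(x) v(x) dx = ∫_0^5/3 f(x) v(x) dx.
Integrate the LHS by parts once:
  ∫_0^5/3 −u'' v dx = −[u'(x) v(x)]_0^5/3 + ∫_0^5/3 u'(x) v'(x) dx.
Thus ∫_0^5/3 u'(x) v'(x) dx = ∫_0^5/3 f(x) v(x) dx + [u'(x) v(x)]_0^5/3.
Choose V so that boundary terms are either known or forced to vanish.
Mixed BC: u(0) = 0 (Dirichlet) and u'(5/3) = 0 (Neumann). Define V = {v ∈ H^1(0, 5/3) : v(0) = 0}. Then [u' v]_0^5/3 = u'(5/3)·v(5/3) − u'(0)·0 = 0.
Weak formulation: find u (satisfying any essential BC) such that ∫_0^5/3 u'(x) v'(x) dx = ∫_0^5/3 f v dx for all v ∈ V (Dirichlet at 0 absorbed into V; the Neumann datum at x = 5/3 is zero, so no boundary term remains).
Substituting f(x) = 2*x^2 + 2*x - 3, the right-hand side is ∫_0^5/3 (2*x^2 + 2*x - 3) v dx.


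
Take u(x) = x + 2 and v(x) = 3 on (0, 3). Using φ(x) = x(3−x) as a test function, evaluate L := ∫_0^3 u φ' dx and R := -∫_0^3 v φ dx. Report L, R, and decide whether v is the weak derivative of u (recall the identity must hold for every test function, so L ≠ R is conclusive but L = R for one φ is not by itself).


LHS = -9/2, RHS = -27/2. No, v is not the weak derivative of u.

u(x) = x + 2, classical derivative u'(x) = 1.
φ(x) = x(3−x), so φ'(x) = 3 - 2*x.
Note φ(0) = φ(3) = 0, so the boundary term u·φ vanishes.
LHS = ∫_0^3 u(x) φ'(x) dx = ∫_0^3 (-2*x^2 - x + 6) dx. Term by term:
  ∫_0^3 -2*x^2 dx = -18;  ∫_0^3 -x dx = -9/2;  ∫_0^3 6 dx = 18.
Sum: -18 − 9/2 + 18 = -9/2.
So LHS = -9/2.
∫_0^3 v(x) φ(x) dx = ∫_0^3 (-3*x^2 + 9*x) dx. Term by term:
  ∫_0^3 -3*x^2 dx = -27;  ∫_0^3 9*x dx = 81/2.
Sum: -27 + 81/2 = 27/2.
So RHS = -∫_0^3 v(x) φ(x) dx = -27/2.
LHS − RHS = 9 ≠ 0, so the identity fails.
(For a valid weak derivative the identity must hold for EVERY test function, in particular this one. The failure shows v is NOT the weak derivative of u.)
Correct weak derivative would be u'(x) = 1.


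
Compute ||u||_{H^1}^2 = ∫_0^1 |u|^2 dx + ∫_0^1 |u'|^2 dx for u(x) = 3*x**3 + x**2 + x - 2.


||u||_{H^1}^2 = 7921/210

The H^1 norm (squared) on an interval (0, L) is
  ||u||_{H^1}^2 = ∫_0^L u(x)^2 dx + ∫_0^L u'(x)^2 dx.
Compute u'(x) = 9*x**2 + 2*x + 1.
Then u(x)^2 = 9*x**6 + 6*x**5 + 7*x**4 - 10*x**3 - 3*x**2 - 4*x + 4 and u'(x)^2 = 81*x**4 + 36*x**3 + 22*x**2 + 4*x + 1.
Integrate each monomial from 0 to 1 using ∫_0^1 c·x^n dx = c·1^(n+1)/(n+1):
  ∫_0^1 u(x)^2 dx = ∫_0^1 (9*x^6 + 6*x^5 + 7*x^4 - 10*x^3 - 3*x^2 - 4*x + 4) dx. Term by term:
    ∫_0^1 9*x^6 dx = 9/7;  ∫_0^1 6*x^5 dx = 1;  ∫_0^1 7*x^4 dx = 7/5;
    ∫_0^1 -10*x^3 dx = -5/2;  ∫_0^1 -3*x^2 dx = -1;  ∫_0^1 -4*x dx = -2;
    ∫_0^1 4 dx = 4.
  Sum: 9/7 + 1 + 7/5 − 5/2 − 1 − 2 + 4 = 153/70.
  ∫_0^1 u'(x)^2 dx = ∫_0^1 (81*x^4 + 36*x^3 + 22*x^2 + 4*x + 1) dx. Term by term:
    ∫_0^1 81*x^4 dx = 81/5;  ∫_0^1 36*x^3 dx = 9;  ∫_0^1 22*x^2 dx = 22/3;
    ∫_0^1 4*x dx = 2;  ∫_0^1 1 dx = 1.
  Sum: 81/5 + 9 + 22/3 + 2 + 1 = 533/15.
Adding: ||u||_{H^1}^2 = 153/70 + 533/15 = 7921/210.


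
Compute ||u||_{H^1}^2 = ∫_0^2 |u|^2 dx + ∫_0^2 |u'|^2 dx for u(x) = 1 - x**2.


||u||_{H^1}^2 = 206/15

The H^1 norm (squared) on an interval (0, L) is
  ||u||_{H^1}^2 = ∫_0^L u(x)^2 dx + ∫_0^L u'(x)^2 dx.
Compute u'(x) = -2*x.
Then u(x)^2 = x**4 - 2*x**2 + 1 and u'(x)^2 = 4*x**2.
Integrate each monomial from 0 to 2 using ∫_0^2 c·x^n dx = c·2^(n+1)/(n+1):
  ∫_0^2 u(x)^2 dx = ∫_0^2 (x^4 - 2*x^2 + 1) dx. Term by term:
    ∫_0^2 x^4 dx = 32/5;  ∫_0^2 -2*x^2 dx = -16/3;  ∫_0^2 1 dx = 2.
  Sum: 32/5 − 16/3 + 2 = 46/15.
  ∫_0^2 u'(x)^2 dx = ∫_0^2 (4*x^2) dx. Term by term:
    ∫_0^2 4*x^2 dx = 32/3.
Adding: ||u||_{H^1}^2 = 46/15 + 32/3 = 206/15.


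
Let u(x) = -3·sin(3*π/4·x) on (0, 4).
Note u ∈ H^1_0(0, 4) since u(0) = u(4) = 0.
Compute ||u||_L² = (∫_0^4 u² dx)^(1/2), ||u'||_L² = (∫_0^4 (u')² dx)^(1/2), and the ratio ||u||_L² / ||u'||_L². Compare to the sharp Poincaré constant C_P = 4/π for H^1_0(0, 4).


||u||_L² / ||u'||_L² = 4/(3*π) < C_P = 4/π.

u(x) = -3·sin(3*π/4·x), so u'(x) = -9*π*cos(3*π*x/4)/4.
Writing u(x) = A·sin(kπx/L) with A = -3 and k = 3, use ∫_0^L sin²(kπx/L) dx = L/2 and ∫_0^L cos²(kπx/L) dx = L/2.
u² = 9·sin²(3*π/4·x) and (u')² = 81*π^2/16·cos²(3*π/4·x), and each of sin², cos² integrates to L/2 = 2 over (0, 4).
∫_0^4 u² dx = 18, so ||u||_L² = 3*sqrt(2).
∫_0^4 (u')² dx = 81*π^2/8, so ||u'||_L² = 9*sqrt(2)*π/4.
Ratio ||u||_L² / ||u'||_L² = 4/(3*π).
Sharp Poincaré constant on H^1_0(0, 4) is C_P = L/π = 4/π, achieved by sin(π/4·x).
This is the k = 3 harmonic; the ratio L/(kπ) is strictly less than C_P = L/π, consistent with the sharp inequality ||u||_L² ≤ C_P ||u'||_L².


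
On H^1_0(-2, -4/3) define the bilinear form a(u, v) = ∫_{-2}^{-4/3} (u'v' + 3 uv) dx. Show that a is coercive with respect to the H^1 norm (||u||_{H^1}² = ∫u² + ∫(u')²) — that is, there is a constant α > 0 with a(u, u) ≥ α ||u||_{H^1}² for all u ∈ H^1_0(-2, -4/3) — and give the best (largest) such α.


α = 1

Coercivity of a(·,·) on H^1_0(-2, -4/3) means a(u, u) ≥ α ||u||_{H^1}² for every u ∈ H^1_0.
The interval has length L = 2/3, and Poincaré/coercivity depend only on L. Here a(u, u) = ∫(u')² + (3)·∫u².
Here c = 3 ≥ 1, so a(u,u) = ∫(u')² + c∫u² ≥ ∫(u')² + ∫u² = ||u||_{H^1}², i.e. α = 1 works. No larger α is possible: a(u,u) ≥ α||u||_{H^1}² means (1−α)∫(u')² ≥ (α−c)∫u², and for the modes u_n = sin(nπ(x−x₀)/L) (x₀ the left endpoint) one has ∫u_n²/∫(u_n')² = (L/(nπ))² → 0, so a(u_n,u_n)/||u_n||_{H^1}² → 1. Hence the optimal constant is α = 1.
Therefore α = 1.


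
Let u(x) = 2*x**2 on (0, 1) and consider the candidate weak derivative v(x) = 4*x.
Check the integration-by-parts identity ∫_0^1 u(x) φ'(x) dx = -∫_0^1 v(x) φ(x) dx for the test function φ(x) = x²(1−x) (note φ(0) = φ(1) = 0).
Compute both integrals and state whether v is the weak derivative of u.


LHS = -1/5, RHS = -1/5. Yes, v = u' weakly.

u(x) = 2*x**2, classical derivative u'(x) = 4*x.
φ(x) = x²(1−x), so φ'(x) = x*(2 - 3*x).
Note φ(0) = φ(1) = 0, so the boundary term u·φ vanishes.
LHS = ∫_0^1 u(x) φ'(x) dx = ∫_0^1 (-6*x^4 + 4*x^3) dx. Term by term:
  ∫_0^1 -6*x^4 dx = -6/5;  ∫_0^1 4*x^3 dx = 1.
Sum: -6/5 + 1 = -1/5.
So LHS = -1/5.
∫_0^1 v(x) φ(x) dx = ∫_0^1 (-4*x^4 + 4*x^3) dx. Term by term:
  ∫_0^1 -4*x^4 dx = -4/5;  ∫_0^1 4*x^3 dx = 1.
Sum: -4/5 + 1 = 1/5.
So RHS = -∫_0^1 v(x) φ(x) dx = -1/5.
LHS = RHS, so the identity holds for this test φ.
Moreover u is smooth here and v(x) = u'(x) = 4*x pointwise, so the identity holds for every test function. Hence v is the weak derivative of u.


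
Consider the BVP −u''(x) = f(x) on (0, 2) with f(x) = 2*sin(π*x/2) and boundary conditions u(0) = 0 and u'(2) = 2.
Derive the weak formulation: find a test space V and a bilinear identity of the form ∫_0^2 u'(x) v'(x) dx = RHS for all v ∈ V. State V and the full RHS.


V = {v ∈ H^1(0, 2) : v(0) = 0} (test functions vanish at x = 0 where u is specified); weak form: ∫_0^2 u'v' dx = ∫_0^2 (2*sin(π*x/2)) v dx + 2·v(2) for all v ∈ V.

Multiply both sides by a test function v and integrate from 0 to 2:
  ∫_0^2 −u''(x) v(x) dx = ∫_0^2 f(x) v(x) dx.
Integrate the LHS by parts once:
  ∫_0^2 −u'' v dx = −[u'(x) v(x)]_0^2 + ∫_0^2 u'(x) v'(x) dx.
Thus ∫_0^2 u'(x) v'(x) dx = ∫_0^2 f(x) v(x) dx + [u'(x) v(x)]_0^2.
Choose V so that boundary terms are either known or forced to vanish.
Mixed BC: u(0) = 0 (Dirichlet) and u'(2) = 2 (Neumann). Define V = {v ∈ H^1(0, 2) : v(0) = 0}. Then [u' v]_0^2 = u'(2)·v(2) − u'(0)·0 = 2·v(2).
Weak formulation: find u (satisfying any essential BC) such that ∫_0^2 u'(x) v'(x) dx = ∫_0^2 f v dx + 2·v(2) for all v ∈ V (Dirichlet at 0 absorbed into V; Neumann datum at x = 2 contributes the boundary term).
Substituting f(x) = 2*sin(π*x/2), the right-hand side is ∫_0^2 (2*sin(π*x/2)) v dx + 2·v(2).


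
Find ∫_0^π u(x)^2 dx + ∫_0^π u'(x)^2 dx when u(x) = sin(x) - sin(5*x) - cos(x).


||u||_{H^1(0,π)}^2 = 15*π

u'(x) = sin(x) + cos(x) - 5*cos(5*x).
Expand u² and (u')² and integrate term by term on (0, π), using: for integers n ≥ 1, ∫_0^π sin²(nx) dx = ∫_0^π cos²(nx) dx = π/2; for n ≠ n', ∫_0^π sin(nx)sin(n'x) dx = ∫_0^π cos(nx)cos(n'x) dx = 0; and by product-to-sum, ∫_0^π sin(nx)cos(n'x) dx = ½∫_0^π [sin((n+n')x) + sin((n−n')x)] dx, which is 0 when n+n' is even and 2n/(n²−n'²) when n+n' is odd (it need not vanish on (0, π)).
  u² squared terms: (-1)²·∫cos(x)² dx = 1·π/2 = π/2;  (-1)²·∫sin(5x)² dx = 1·π/2 = π/2;  (1)²·∫sin(x)² dx = 1·π/2 = π/2.
  u² cross terms: 2·(-1)·(-1)·∫cos(x)·sin(5x) dx = 2·(0) = 0;  2·(-1)·(1)·∫cos(x)·sin(x) dx = -2·(0) = 0;  2·(-1)·(1)·∫sin(5x)·sin(x) dx = -2·(0) = 0.
  So ∫_0^π u² dx = π/2 + π/2 + π/2 + 0 + 0 + 0 = 3*π/2.
  (u')² squared terms: (-5)²·∫cos(5x)² dx = 25·π/2 = 25*π/2;  (1)²·∫cos(x)² dx = 1·π/2 = π/2;  (1)²·∫sin(x)² dx = 1·π/2 = π/2.
  (u')² cross terms: 2·(-5)·(1)·∫cos(5x)·cos(x) dx = -10·(0) = 0;  2·(-5)·(1)·∫cos(5x)·sin(x) dx = -10·(0) = 0;  2·(1)·(1)·∫cos(x)·sin(x) dx = 2·(0) = 0.
  So ∫_0^π (u')² dx = 25*π/2 + π/2 + π/2 + 0 + 0 + 0 = 27*π/2.
||u||_{H^1}^2 = (3*π/2) + (27*π/2) = 15*π.


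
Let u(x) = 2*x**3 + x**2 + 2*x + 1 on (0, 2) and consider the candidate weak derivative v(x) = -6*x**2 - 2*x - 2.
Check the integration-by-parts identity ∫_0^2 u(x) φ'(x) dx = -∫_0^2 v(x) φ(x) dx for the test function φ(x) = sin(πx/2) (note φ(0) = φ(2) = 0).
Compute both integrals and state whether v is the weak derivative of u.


LHS = -64/π + 192/π^3, RHS = -192/π^3 + 64/π. No, v is not the weak derivative of u.

u(x) = 2*x**3 + x**2 + 2*x + 1, classical derivative u'(x) = 6*x**2 + 2*x + 2.
φ(x) = sin(πx/2), so φ'(x) = π*cos(π*x/2)/2.
Note φ(0) = φ(2) = 0, so the boundary term u·φ vanishes.
LHS = ∫_0^2 u(x) φ'(x) dx = ∫_0^2 (π*x^3*cos(π*x/2) + π*x^2*cos(π*x/2)/2 + π*x*cos(π*x/2) + π*cos(π*x/2)/2) dx. Term by term:
  ∫_0^2 π*cos(π*x/2)/2 dx = 0;  ∫_0^2 π*x*cos(π*x/2) dx = -8/π;  ∫_0^2 π*x^3*cos(π*x/2) dx = -48/π + 192/π^3;
  ∫_0^2 π*x^2*cos(π*x/2)/2 dx = -8/π.
Sum: 0 − 8/π + -48/π + 192/π^3 − 8/π = -64/π + 192/π^3.
So LHS = -64/π + 192/π^3.
∫_0^2 v(x) φ(x) dx = ∫_0^2 (-6*x^2*sin(π*x/2) - 2*x*sin(π*x/2) - 2*sin(π*x/2)) dx. Term by term:
  ∫_0^2 -2*sin(π*x/2) dx = -8/π;  ∫_0^2 -6*x^2*sin(π*x/2) dx = -48/π + 192/π^3;  ∫_0^2 -2*x*sin(π*x/2) dx = -8/π.
Sum: -8/π + -48/π + 192/π^3 − 8/π = -64/π + 192/π^3.
So RHS = -∫_0^2 v(x) φ(x) dx = -192/π^3 + 64/π.
LHS − RHS = -128/π + 384/π^3 ≠ 0, so the identity fails.
(For a valid weak derivative the identity must hold for EVERY test function, in particular this one. The failure shows v is NOT the weak derivative of u.)
Correct weak derivative would be u'(x) = 6*x**2 + 2*x + 2.


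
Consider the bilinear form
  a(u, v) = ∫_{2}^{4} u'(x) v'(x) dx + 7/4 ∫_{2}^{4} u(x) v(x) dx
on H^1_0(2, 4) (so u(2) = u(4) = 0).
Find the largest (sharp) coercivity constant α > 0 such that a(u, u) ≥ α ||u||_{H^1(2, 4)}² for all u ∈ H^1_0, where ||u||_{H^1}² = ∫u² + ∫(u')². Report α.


α = 1

Coercivity of a(·,·) on H^1_0(2, 4) means a(u, u) ≥ α ||u||_{H^1}² for every u ∈ H^1_0.
The interval has length L = 2, and Poincaré/coercivity depend only on L. Here a(u, u) = ∫(u')² + (7/4)·∫u².
Here c = 7/4 ≥ 1, so a(u,u) = ∫(u')² + c∫u² ≥ ∫(u')² + ∫u² = ||u||_{H^1}², i.e. α = 1 works. No larger α is possible: a(u,u) ≥ α||u||_{H^1}² means (1−α)∫(u')² ≥ (α−c)∫u², and for the modes u_n = sin(nπ(x−x₀)/L) (x₀ the left endpoint) one has ∫u_n²/∫(u_n')² = (L/(nπ))² → 0, so a(u_n,u_n)/||u_n||_{H^1}² → 1. Hence the optimal constant is α = 1.
Therefore α = 1.


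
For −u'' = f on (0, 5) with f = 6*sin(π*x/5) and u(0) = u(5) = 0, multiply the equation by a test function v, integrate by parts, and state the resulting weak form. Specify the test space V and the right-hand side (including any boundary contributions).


V = H^1_0(0, 5) (so v(0) = v(5) = 0); weak form: ∫_0^5 u'v' dx = ∫_0^5 (6*sin(π*x/5)) v dx for all v ∈ V.

Multiply both sides by a test function v and integrate from 0 to 5:
  ∫_0^5 −u''(x) v(x) dx = ∫_0^5 f(x) v(x) dx.
Integrate the LHS by parts once:
  ∫_0^5 −u'' v dx = −[u'(x) v(x)]_0^5 + ∫_0^5 u'(x) v'(x) dx.
Thus ∫_0^5 u'(x) v'(x) dx = ∫_0^5 f(x) v(x) dx + [u'(x) v(x)]_0^5.
Choose V so that boundary terms are either known or forced to vanish.
u is Dirichlet: u(0) = u(5) = 0. Let V = H^1_0(0, 5); then v(0) = v(5) = 0, and [u' v]_0^5 = 0.
Weak formulation: find u (satisfying any essential BC) such that ∫_0^5 u'(x) v'(x) dx = ∫_0^5 f v dx for all v ∈ V.
Substituting f(x) = 6*sin(π*x/5), the right-hand side is ∫_0^5 (6*sin(π*x/5)) v dx.


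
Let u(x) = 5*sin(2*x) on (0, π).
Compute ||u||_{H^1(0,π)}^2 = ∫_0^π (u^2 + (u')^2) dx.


||u||_{H^1(0,π)}^2 = 125*π/2

u'(x) = 10*cos(2*x).
Expand u² and (u')² and integrate term by term on (0, π), using: for integers n ≥ 1, ∫_0^π sin²(nx) dx = ∫_0^π cos²(nx) dx = π/2; for n ≠ n', ∫_0^π sin(nx)sin(n'x) dx = ∫_0^π cos(nx)cos(n'x) dx = 0; and by product-to-sum, ∫_0^π sin(nx)cos(n'x) dx = ½∫_0^π [sin((n+n')x) + sin((n−n')x)] dx, which is 0 when n+n' is even and 2n/(n²−n'²) when n+n' is odd (it need not vanish on (0, π)).
  u² squared terms: (5)²·∫sin(2x)² dx = 25·π/2 = 25*π/2.
  So ∫_0^π u² dx = 25*π/2.
  (u')² squared terms: (10)²·∫cos(2x)² dx = 100·π/2 = 50*π.
  So ∫_0^π (u')² dx = 50*π.
||u||_{H^1}^2 = (25*π/2) + (50*π) = 125*π/2.


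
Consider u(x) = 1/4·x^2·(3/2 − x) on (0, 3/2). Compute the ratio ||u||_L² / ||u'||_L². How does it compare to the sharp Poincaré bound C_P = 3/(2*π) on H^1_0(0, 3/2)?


||u||_L² / ||u'||_L² = 3*sqrt(14)/28 < C_P = 3/(2*π).

u(x) = 1/4·x^2·(3/2 − x), so u'(x) = 3*x*(1 - x)/4.
u(x) = 1/4·x^2·(3/2 − x) vanishes at x = 0 and x = 3/2, so u ∈ H^1_0(0, 3/2). Differentiate via the product rule and integrate the resulting polynomials term by term.
  ∫_0^3/2 u² dx = ∫_0^3/2 (x^6/16 - 3*x^5/16 + 9*x^4/64) dx. Term by term:
    ∫_0^3/2 x^6/16 dx = 2187/14336;  ∫_0^3/2 -3*x^5/16 dx = -729/2048;  ∫_0^3/2 9*x^4/64 dx = 2187/10240.
  Sum: 2187/14336 − 729/2048 + 2187/10240 = 729/71680.
  ∫_0^3/2 (u')² dx = ∫_0^3/2 (9*x^4/16 - 9*x^3/8 + 9*x^2/16) dx. Term by term:
    ∫_0^3/2 9*x^4/16 dx = 2187/2560;  ∫_0^3/2 -9*x^3/8 dx = -729/512;  ∫_0^3/2 9*x^2/16 dx = 81/128.
  Sum: 2187/2560 − 729/512 + 81/128 = 81/1280.
∫_0^3/2 u² dx = 729/71680, so ||u||_L² = 27*sqrt(70)/2240.
∫_0^3/2 (u')² dx = 81/1280, so ||u'||_L² = 9*sqrt(5)/80.
Ratio ||u||_L² / ||u'||_L² = 3*sqrt(14)/28.
Sharp Poincaré constant on H^1_0(0, 3/2) is C_P = L/π = 3/(2*π), achieved by sin(2*π/3·x).
A polynomial bump cannot attain the sharp Poincaré constant (only the first sine eigenfunction does), so the ratio is strictly less than C_P, consistent with ||u||_L² ≤ C_P ||u'||_L².


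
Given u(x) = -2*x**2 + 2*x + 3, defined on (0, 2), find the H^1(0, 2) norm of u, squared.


||u||_{H^1}^2 = 494/15

The H^1 norm (squared) on an interval (0, L) is
  ||u||_{H^1}^2 = ∫_0^L u(x)^2 dx + ∫_0^L u'(x)^2 dx.
Compute u'(x) = 2 - 4*x.
Then u(x)^2 = 4*x**4 - 8*x**3 - 8*x**2 + 12*x + 9 and u'(x)^2 = 16*x**2 - 16*x + 4.
Integrate each monomial from 0 to 2 using ∫_0^2 c·x^n dx = c·2^(n+1)/(n+1):
  ∫_0^2 u(x)^2 dx = ∫_0^2 (4*x^4 - 8*x^3 - 8*x^2 + 12*x + 9) dx. Term by term:
    ∫_0^2 4*x^4 dx = 128/5;  ∫_0^2 -8*x^3 dx = -32;  ∫_0^2 -8*x^2 dx = -64/3;
    ∫_0^2 12*x dx = 24;  ∫_0^2 9 dx = 18.
  Sum: 128/5 − 32 − 64/3 + 24 + 18 = 214/15.
  ∫_0^2 u'(x)^2 dx = ∫_0^2 (16*x^2 - 16*x + 4) dx. Term by term:
    ∫_0^2 16*x^2 dx = 128/3;  ∫_0^2 -16*x dx = -32;  ∫_0^2 4 dx = 8.
  Sum: 128/3 − 32 + 8 = 56/3.
Adding: ||u||_{H^1}^2 = 214/15 + 56/3 = 494/15.


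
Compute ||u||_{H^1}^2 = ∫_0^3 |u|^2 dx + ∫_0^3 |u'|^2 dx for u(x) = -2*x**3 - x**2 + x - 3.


||u||_{H^1}^2 = 280281/70

The H^1 norm (squared) on an interval (0, L) is
  ||u||_{H^1}^2 = ∫_0^L u(x)^2 dx + ∫_0^L u'(x)^2 dx.
Compute u'(x) = -6*x**2 - 2*x + 1.
Then u(x)^2 = 4*x**6 + 4*x**5 - 3*x**4 + 10*x**3 + 7*x**2 - 6*x + 9 and u'(x)^2 = 36*x**4 + 24*x**3 - 8*x**2 - 4*x + 1.
Integrate each monomial from 0 to 3 using ∫_0^3 c·x^n dx = c·3^(n+1)/(n+1):
  ∫_0^3 u(x)^2 dx = ∫_0^3 (4*x^6 + 4*x^5 - 3*x^4 + 10*x^3 + 7*x^2 - 6*x + 9) dx. Term by term:
    ∫_0^3 4*x^6 dx = 8748/7;  ∫_0^3 4*x^5 dx = 486;  ∫_0^3 -3*x^4 dx = -729/5;
    ∫_0^3 10*x^3 dx = 405/2;  ∫_0^3 7*x^2 dx = 63;  ∫_0^3 -6*x dx = -27;
    ∫_0^3 9 dx = 27.
  Sum: 8748/7 + 486 − 729/5 + 405/2 + 63 − 27 + 27 = 129879/70.
  ∫_0^3 u'(x)^2 dx = ∫_0^3 (36*x^4 + 24*x^3 - 8*x^2 - 4*x + 1) dx. Term by term:
    ∫_0^3 36*x^4 dx = 8748/5;  ∫_0^3 24*x^3 dx = 486;  ∫_0^3 -8*x^2 dx = -72;
    ∫_0^3 -4*x dx = -18;  ∫_0^3 1 dx = 3.
  Sum: 8748/5 + 486 − 72 − 18 + 3 = 10743/5.
Adding: ||u||_{H^1}^2 = 129879/70 + 10743/5 = 280281/70.


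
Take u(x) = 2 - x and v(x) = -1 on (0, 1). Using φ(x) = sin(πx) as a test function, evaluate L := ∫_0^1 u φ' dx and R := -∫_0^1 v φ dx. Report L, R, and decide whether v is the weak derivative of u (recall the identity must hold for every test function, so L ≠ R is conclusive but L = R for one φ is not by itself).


LHS = 2/π, RHS = 2/π. Yes, v = u' weakly.

u(x) = 2 - x, classical derivative u'(x) = -1.
φ(x) = sin(πx), so φ'(x) = π*cos(π*x).
Note φ(0) = φ(1) = 0, so the boundary term u·φ vanishes.
LHS = ∫_0^1 u(x) φ'(x) dx = ∫_0^1 (-π*x*cos(π*x) + 2*π*cos(π*x)) dx. Term by term:
  ∫_0^1 2*π*cos(π*x) dx = 0;  ∫_0^1 -π*x*cos(π*x) dx = 2/π.
Sum: 0 + 2/π = 2/π.
So LHS = 2/π.
∫_0^1 v(x) φ(x) dx = ∫_0^1 (-sin(π*x)) dx. Term by term:
  ∫_0^1 -sin(π*x) dx = -2/π.
So RHS = -∫_0^1 v(x) φ(x) dx = 2/π.
LHS = RHS, so the identity holds for this test φ.
Moreover u is smooth here and v(x) = u'(x) = -1 pointwise, so the identity holds for every test function. Hence v is the weak derivative of u.


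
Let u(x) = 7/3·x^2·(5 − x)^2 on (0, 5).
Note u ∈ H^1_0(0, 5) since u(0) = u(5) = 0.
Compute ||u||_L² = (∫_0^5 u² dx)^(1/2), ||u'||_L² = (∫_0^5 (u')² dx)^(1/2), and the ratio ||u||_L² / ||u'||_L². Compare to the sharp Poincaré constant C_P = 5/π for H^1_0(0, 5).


||u||_L² / ||u'||_L² = 5*sqrt(3)/6 < C_P = 5/π.

u(x) = 7/3·x^2·(5 − x)^2, so u'(x) = 14*x*(x - 5)*(2*x - 5)/3.
u(x) = 7/3·x^2·(5 − x)^2 vanishes at x = 0 and x = 5, so u ∈ H^1_0(0, 5). Differentiate via the product rule and integrate the resulting polynomials term by term.
  ∫_0^5 u² dx = ∫_0^5 (49*x^8/9 - 980*x^7/9 + 2450*x^6/3 - 24500*x^5/9 + 30625*x^4/9) dx. Term by term:
    ∫_0^5 49*x^8/9 dx = 95703125/81;  ∫_0^5 -980*x^7/9 dx = -95703125/18;  ∫_0^5 2450*x^6/3 dx = 27343750/3;
    ∫_0^5 -24500*x^5/9 dx = -191406250/27;  ∫_0^5 30625*x^4/9 dx = 19140625/9.
  Sum: 95703125/81 − 95703125/18 + 27343750/3 − 191406250/27 + 19140625/9 = 2734375/162.
  ∫_0^5 (u')² dx = ∫_0^5 (784*x^6/9 - 3920*x^5/3 + 63700*x^4/9 - 49000*x^3/3 + 122500*x^2/9) dx. Term by term:
    ∫_0^5 784*x^6/9 dx = 8750000/9;  ∫_0^5 -3920*x^5/3 dx = -30625000/9;  ∫_0^5 63700*x^4/9 dx = 39812500/9;
    ∫_0^5 -49000*x^3/3 dx = -7656250/3;  ∫_0^5 122500*x^2/9 dx = 15312500/27.
  Sum: 8750000/9 − 30625000/9 + 39812500/9 − 7656250/3 + 15312500/27 = 218750/27.
∫_0^5 u² dx = 2734375/162, so ||u||_L² = 625*sqrt(14)/18.
∫_0^5 (u')² dx = 218750/27, so ||u'||_L² = 125*sqrt(42)/9.
Ratio ||u||_L² / ||u'||_L² = 5*sqrt(3)/6.
Sharp Poincaré constant on H^1_0(0, 5) is C_P = L/π = 5/π, achieved by sin(π/5·x).
A polynomial bump cannot attain the sharp Poincaré constant (only the first sine eigenfunction does), so the ratio is strictly less than C_P, consistent with ||u||_L² ≤ C_P ||u'||_L².


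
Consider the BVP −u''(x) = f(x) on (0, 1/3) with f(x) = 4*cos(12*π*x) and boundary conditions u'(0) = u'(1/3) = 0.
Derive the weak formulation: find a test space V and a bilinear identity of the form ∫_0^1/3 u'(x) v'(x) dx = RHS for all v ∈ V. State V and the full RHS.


V = H^1(0, 1/3) (no boundary constraint on v; u is determined up to an additive constant); weak form: ∫_0^1/3 u'v' dx = ∫_0^1/3 (4*cos(12*π*x)) v dx for all v ∈ V.

Multiply both sides by a test function v and integrate from 0 to 1/3:
  ∫_0^1/3 −u''(x) v(x) dx = ∫_0^1/3 f(x) v(x) dx.
Integrate the LHS by parts once:
  ∫_0^1/3 −u'' v dx = −[u'(x) v(x)]_0^1/3 + ∫_0^1/3 u'(x) v'(x) dx.
Thus ∫_0^1/3 u'(x) v'(x) dx = ∫_0^1/3 f(x) v(x) dx + [u'(x) v(x)]_0^1/3.
Choose V so that boundary terms are either known or forced to vanish.
u has homogeneous Neumann: u'(0) = u'(1/3) = 0. So [u' v]_0^1/3 = 0·v(1/3) − 0·v(0) = 0 for any v; take V = H^1(0, 1/3).
Weak formulation: find u (satisfying any essential BC) such that ∫_0^1/3 u'(x) v'(x) dx = ∫_0^1/3 f v dx for all v ∈ V (homogeneous Neumann, so boundary terms vanish).
Substituting f(x) = 4*cos(12*π*x), the right-hand side is ∫_0^1/3 (4*cos(12*π*x)) v dx.
Compatibility check (pure Neumann): taking v ≡ 1 ∈ V gives 0 = ∫_0^1/3 f dx + (0) − (0), i.e. ∫_0^1/3 f dx must equal u'(0) − u'(1/3) = 0. Indeed ∫_0^1/3 (4*cos(12*π*x)) dx = 0, so the data are compatible. The solution is then unique only up to an additive constant (fix it e.g. by requiring ∫_0^1/3 u dx = 0).


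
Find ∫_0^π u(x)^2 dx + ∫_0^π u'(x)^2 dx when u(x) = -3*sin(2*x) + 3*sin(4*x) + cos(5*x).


||u||_{H^1(0,π)}^2 = -2288/21 + 112*π

u'(x) = -5*sin(5*x) - 6*cos(2*x) + 12*cos(4*x).
Expand u² and (u')² and integrate term by term on (0, π), using: for integers n ≥ 1, ∫_0^π sin²(nx) dx = ∫_0^π cos²(nx) dx = π/2; for n ≠ n', ∫_0^π sin(nx)sin(n'x) dx = ∫_0^π cos(nx)cos(n'x) dx = 0; and by product-to-sum, ∫_0^π sin(nx)cos(n'x) dx = ½∫_0^π [sin((n+n')x) + sin((n−n')x)] dx, which is 0 when n+n' is even and 2n/(n²−n'²) when n+n' is odd (it need not vanish on (0, π)).
  u² squared terms: (-3)²·∫sin(2x)² dx = 9·π/2 = 9*π/2;  (3)²·∫sin(4x)² dx = 9·π/2 = 9*π/2;  (1)²·∫cos(5x)² dx = 1·π/2 = π/2.
  u² cross terms: 2·(-3)·(3)·∫sin(2x)·sin(4x) dx = -18·(0) = 0;  2·(-3)·(1)·∫sin(2x)·cos(5x) dx = -6·(-4/21) = 8/7;  2·(3)·(1)·∫sin(4x)·cos(5x) dx = 6·(-8/9) = -16/3.
  So ∫_0^π u² dx = 9*π/2 + 9*π/2 + π/2 + 0 + 8/7 − 16/3 = -88/21 + 19*π/2.
  (u')² squared terms: (-6)²·∫cos(2x)² dx = 36·π/2 = 18*π;  (-5)²·∫sin(5x)² dx = 25·π/2 = 25*π/2;  (12)²·∫cos(4x)² dx = 144·π/2 = 72*π.
  (u')² cross terms: 2·(-6)·(-5)·∫cos(2x)·sin(5x) dx = 60·(10/21) = 200/7;  2·(-6)·(12)·∫cos(2x)·cos(4x) dx = -144·(0) = 0;  2·(-5)·(12)·∫sin(5x)·cos(4x) dx = -120·(10/9) = -400/3.
  So ∫_0^π (u')² dx = 18*π + 25*π/2 + 72*π + 200/7 + 0 − 400/3 = -2200/21 + 205*π/2.
||u||_{H^1}^2 = (-88/21 + 19*π/2) + (-2200/21 + 205*π/2) = -2288/21 + 112*π.


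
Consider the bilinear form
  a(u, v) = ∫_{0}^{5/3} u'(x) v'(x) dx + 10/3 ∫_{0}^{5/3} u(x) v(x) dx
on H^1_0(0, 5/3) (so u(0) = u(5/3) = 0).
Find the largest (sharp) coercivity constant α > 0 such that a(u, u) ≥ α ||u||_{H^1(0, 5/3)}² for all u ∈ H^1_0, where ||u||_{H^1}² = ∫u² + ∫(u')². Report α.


α = 1

Coercivity of a(·,·) on H^1_0(0, 5/3) means a(u, u) ≥ α ||u||_{H^1}² for every u ∈ H^1_0.
The interval has length L = 5/3, and Poincaré/coercivity depend only on L. Here a(u, u) = ∫(u')² + (10/3)·∫u².
Here c = 10/3 ≥ 1, so a(u,u) = ∫(u')² + c∫u² ≥ ∫(u')² + ∫u² = ||u||_{H^1}², i.e. α = 1 works. No larger α is possible: a(u,u) ≥ α||u||_{H^1}² means (1−α)∫(u')² ≥ (α−c)∫u², and for the modes u_n = sin(nπ(x−x₀)/L) (x₀ the left endpoint) one has ∫u_n²/∫(u_n')² = (L/(nπ))² → 0, so a(u_n,u_n)/||u_n||_{H^1}² → 1. Hence the optimal constant is α = 1.
Therefore α = 1.


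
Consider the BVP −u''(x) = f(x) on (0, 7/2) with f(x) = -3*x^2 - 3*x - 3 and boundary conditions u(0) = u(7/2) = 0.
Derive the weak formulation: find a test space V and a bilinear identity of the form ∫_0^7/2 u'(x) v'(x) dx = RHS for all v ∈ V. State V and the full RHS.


V = H^1_0(0, 7/2) (so v(0) = v(7/2) = 0); weak form: ∫_0^7/2 u'v' dx = ∫_0^7/2 (-3*x^2 - 3*x - 3) v dx for all v ∈ V.

Multiply both sides by a test function v and integrate from 0 to 7/2:
  ∫_0^7/2 −u''(x) v(x) dx = ∫_0^7/2 f(x) v(x) dx.
Integrate the LHS by parts once:
  ∫_0^7/2 −u'' v dx = −[u'(x) v(x)]_0^7/2 + ∫_0^7/2 u'(x) v'(x) dx.
Thus ∫_0^7/2 u'(x) v'(x) dx = ∫_0^7/2 f(x) v(x) dx + [u'(x) v(x)]_0^7/2.
Choose V so that boundary terms are either known or forced to vanish.
u is Dirichlet: u(0) = u(7/2) = 0. Let V = H^1_0(0, 7/2); then v(0) = v(7/2) = 0, and [u' v]_0^7/2 = 0.
Weak formulation: find u (satisfying any essential BC) such that ∫_0^7/2 u'(x) v'(x) dx = ∫_0^7/2 f v dx for all v ∈ V.
Substituting f(x) = -3*x^2 - 3*x - 3, the right-hand side is ∫_0^7/2 (-3*x^2 - 3*x - 3) v dx.


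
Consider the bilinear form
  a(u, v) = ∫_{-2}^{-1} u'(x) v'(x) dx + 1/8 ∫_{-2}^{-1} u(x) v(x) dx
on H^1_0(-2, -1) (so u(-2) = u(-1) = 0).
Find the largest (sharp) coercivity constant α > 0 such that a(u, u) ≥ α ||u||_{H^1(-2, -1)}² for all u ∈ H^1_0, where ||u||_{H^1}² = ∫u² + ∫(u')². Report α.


α = (1/8 + π^2)/(1 + π^2)

Coercivity of a(·,·) on H^1_0(-2, -1) means a(u, u) ≥ α ||u||_{H^1}² for every u ∈ H^1_0.
The interval has length L = 1, and Poincaré/coercivity depend only on L. Here a(u, u) = ∫(u')² + (1/8)·∫u².
Here 0 < c = 1/8 < 1. The condition a(u,u) ≥ α||u||_{H^1}² reads (1−α)∫(u')² ≥ (α−c)∫u². Any admissible α is ≤ 1 (rapidly oscillating u have ∫u²/∫(u')² → 0), and α = 1 would force 0 ≥ (1−c)∫u², impossible since c < 1; so 1−α > 0. By the sharp Poincaré inequality on H^1_0 of an interval of length L, ∫(u')² ≥ (π/L)²∫u² with equality for the first sine mode sin(π(x−x₀)/L) (x₀ the left endpoint), so the inequality holds for all u iff (1−α)(π/L)² ≥ α − c, i.e. α ≤ ((π/L)² + c)/((π/L)² + 1) = (1 + c(L/π)²)/(1 + (L/π)²). With (π/L)² = π^2 and c = 1/8, the largest admissible constant is α = ((π/L)² + c)/((π/L)² + 1).
Simplifying, α = (1/8 + π^2)/(1 + π^2).


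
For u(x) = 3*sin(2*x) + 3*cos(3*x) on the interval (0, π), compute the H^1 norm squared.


||u||_{H^1(0,π)}^2 = -144 + 135*π/2

u'(x) = -9*sin(3*x) + 6*cos(2*x).
Expand u² and (u')² and integrate term by term on (0, π), using: for integers n ≥ 1, ∫_0^π sin²(nx) dx = ∫_0^π cos²(nx) dx = π/2; for n ≠ n', ∫_0^π sin(nx)sin(n'x) dx = ∫_0^π cos(nx)cos(n'x) dx = 0; and by product-to-sum, ∫_0^π sin(nx)cos(n'x) dx = ½∫_0^π [sin((n+n')x) + sin((n−n')x)] dx, which is 0 when n+n' is even and 2n/(n²−n'²) when n+n' is odd (it need not vanish on (0, π)).
  u² squared terms: (3)²·∫cos(3x)² dx = 9·π/2 = 9*π/2;  (3)²·∫sin(2x)² dx = 9·π/2 = 9*π/2.
  u² cross terms: 2·(3)·(3)·∫cos(3x)·sin(2x) dx = 18·(-4/5) = -72/5.
  So ∫_0^π u² dx = 9*π/2 + 9*π/2 − 72/5 = -72/5 + 9*π.
  (u')² squared terms: (-9)²·∫sin(3x)² dx = 81·π/2 = 81*π/2;  (6)²·∫cos(2x)² dx = 36·π/2 = 18*π.
  (u')² cross terms: 2·(-9)·(6)·∫sin(3x)·cos(2x) dx = -108·(6/5) = -648/5.
  So ∫_0^π (u')² dx = 81*π/2 + 18*π − 648/5 = -648/5 + 117*π/2.
||u||_{H^1}^2 = (-72/5 + 9*π) + (-648/5 + 117*π/2) = -144 + 135*π/2.


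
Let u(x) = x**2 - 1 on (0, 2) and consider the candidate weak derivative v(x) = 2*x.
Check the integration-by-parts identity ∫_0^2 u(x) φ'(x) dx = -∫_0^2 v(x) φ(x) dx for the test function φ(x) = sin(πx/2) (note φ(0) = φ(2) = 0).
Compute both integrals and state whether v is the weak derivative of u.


LHS = -8/π, RHS = -8/π. Yes, v = u' weakly.

u(x) = x**2 - 1, classical derivative u'(x) = 2*x.
φ(x) = sin(πx/2), so φ'(x) = π*cos(π*x/2)/2.
Note φ(0) = φ(2) = 0, so the boundary term u·φ vanishes.
LHS = ∫_0^2 u(x) φ'(x) dx = ∫_0^2 (π*x^2*cos(π*x/2)/2 - π*cos(π*x/2)/2) dx. Term by term:
  ∫_0^2 -π*cos(π*x/2)/2 dx = 0;  ∫_0^2 π*x^2*cos(π*x/2)/2 dx = -8/π.
Sum: 0 − 8/π = -8/π.
So LHS = -8/π.
∫_0^2 v(x) φ(x) dx = ∫_0^2 (2*x*sin(π*x/2)) dx. Term by term:
  ∫_0^2 2*x*sin(π*x/2) dx = 8/π.
So RHS = -∫_0^2 v(x) φ(x) dx = -8/π.
LHS = RHS, so the identity holds for this test φ.
Moreover u is smooth here and v(x) = u'(x) = 2*x pointwise, so the identity holds for every test function. Hence v is the weak derivative of u.


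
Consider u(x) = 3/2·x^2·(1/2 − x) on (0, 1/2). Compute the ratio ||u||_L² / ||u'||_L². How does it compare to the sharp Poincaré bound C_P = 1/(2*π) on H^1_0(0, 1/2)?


||u||_L² / ||u'||_L² = sqrt(14)/28 < C_P = 1/(2*π).

u(x) = 3/2·x^2·(1/2 − x), so u'(x) = 3*x*(1 - 3*x)/2.
u(x) = 3/2·x^2·(1/2 − x) vanishes at x = 0 and x = 1/2, so u ∈ H^1_0(0, 1/2). Differentiate via the product rule and integrate the resulting polynomials term by term.
  ∫_0^1/2 u² dx = ∫_0^1/2 (9*x^6/4 - 9*x^5/4 + 9*x^4/16) dx. Term by term:
    ∫_0^1/2 9*x^6/4 dx = 9/3584;  ∫_0^1/2 -9*x^5/4 dx = -3/512;  ∫_0^1/2 9*x^4/16 dx = 9/2560.
  Sum: 9/3584 − 3/512 + 9/2560 = 3/17920.
  ∫_0^1/2 (u')² dx = ∫_0^1/2 (81*x^4/4 - 27*x^3/2 + 9*x^2/4) dx. Term by term:
    ∫_0^1/2 81*x^4/4 dx = 81/640;  ∫_0^1/2 -27*x^3/2 dx = -27/128;  ∫_0^1/2 9*x^2/4 dx = 3/32.
  Sum: 81/640 − 27/128 + 3/32 = 3/320.
∫_0^1/2 u² dx = 3/17920, so ||u||_L² = sqrt(210)/1120.
∫_0^1/2 (u')² dx = 3/320, so ||u'||_L² = sqrt(15)/40.
Ratio ||u||_L² / ||u'||_L² = sqrt(14)/28.
Sharp Poincaré constant on H^1_0(0, 1/2) is C_P = L/π = 1/(2*π), achieved by sin(2*π·x).
A polynomial bump cannot attain the sharp Poincaré constant (only the first sine eigenfunction does), so the ratio is strictly less than C_P, consistent with ||u||_L² ≤ C_P ||u'||_L².


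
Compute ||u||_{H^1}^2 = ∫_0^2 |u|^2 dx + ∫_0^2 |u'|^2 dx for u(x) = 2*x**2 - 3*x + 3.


||u||_{H^1}^2 = 424/15

The H^1 norm (squared) on an interval (0, L) is
  ||u||_{H^1}^2 = ∫_0^L u(x)^2 dx + ∫_0^L u'(x)^2 dx.
Compute u'(x) = 4*x - 3.
Then u(x)^2 = 4*x**4 - 12*x**3 + 21*x**2 - 18*x + 9 and u'(x)^2 = 16*x**2 - 24*x + 9.
Integrate each monomial from 0 to 2 using ∫_0^2 c·x^n dx = c·2^(n+1)/(n+1):
  ∫_0^2 u(x)^2 dx = ∫_0^2 (4*x^4 - 12*x^3 + 21*x^2 - 18*x + 9) dx. Term by term:
    ∫_0^2 4*x^4 dx = 128/5;  ∫_0^2 -12*x^3 dx = -48;  ∫_0^2 21*x^2 dx = 56;
    ∫_0^2 -18*x dx = -36;  ∫_0^2 9 dx = 18.
  Sum: 128/5 − 48 + 56 − 36 + 18 = 78/5.
  ∫_0^2 u'(x)^2 dx = ∫_0^2 (16*x^2 - 24*x + 9) dx. Term by term:
    ∫_0^2 16*x^2 dx = 128/3;  ∫_0^2 -24*x dx = -48;  ∫_0^2 9 dx = 18.
  Sum: 128/3 − 48 + 18 = 38/3.
Adding: ||u||_{H^1}^2 = 78/5 + 38/3 = 424/15.


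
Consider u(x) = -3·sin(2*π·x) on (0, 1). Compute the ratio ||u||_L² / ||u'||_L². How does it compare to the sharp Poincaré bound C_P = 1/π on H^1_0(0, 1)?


||u||_L² / ||u'||_L² = 1/(2*π) < C_P = 1/π.

u(x) = -3·sin(2*π·x), so u'(x) = -6*π*cos(2*π*x).
Writing u(x) = A·sin(kπx/L) with A = -3 and k = 2, use ∫_0^L sin²(kπx/L) dx = L/2 and ∫_0^L cos²(kπx/L) dx = L/2.
u² = 9·sin²(2*π·x) and (u')² = 36*π^2·cos²(2*π·x), and each of sin², cos² integrates to L/2 = 1/2 over (0, 1).
∫_0^1 u² dx = 9/2, so ||u||_L² = 3*sqrt(2)/2.
∫_0^1 (u')² dx = 18*π^2, so ||u'||_L² = 3*sqrt(2)*π.
Ratio ||u||_L² / ||u'||_L² = 1/(2*π).
Sharp Poincaré constant on H^1_0(0, 1) is C_P = L/π = 1/π, achieved by sin(π·x).
This is the k = 2 harmonic; the ratio L/(kπ) is strictly less than C_P = L/π, consistent with the sharp inequality ||u||_L² ≤ C_P ||u'||_L².


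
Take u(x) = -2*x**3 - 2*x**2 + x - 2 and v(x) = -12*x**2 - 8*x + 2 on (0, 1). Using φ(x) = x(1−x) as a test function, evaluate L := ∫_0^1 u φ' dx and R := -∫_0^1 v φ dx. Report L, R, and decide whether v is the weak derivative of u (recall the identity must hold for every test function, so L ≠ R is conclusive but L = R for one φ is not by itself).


LHS = 7/15, RHS = 14/15. No, v is not the weak derivative of u.

u(x) = -2*x**3 - 2*x**2 + x - 2, classical derivative u'(x) = -6*x**2 - 4*x + 1.
φ(x) = x(1−x), so φ'(x) = 1 - 2*x.
Note φ(0) = φ(1) = 0, so the boundary term u·φ vanishes.
LHS = ∫_0^1 u(x) φ'(x) dx = ∫_0^1 (4*x^4 + 2*x^3 - 4*x^2 + 5*x - 2) dx. Term by term:
  ∫_0^1 4*x^4 dx = 4/5;  ∫_0^1 2*x^3 dx = 1/2;  ∫_0^1 -4*x^2 dx = -4/3;
  ∫_0^1 5*x dx = 5/2;  ∫_0^1 -2 dx = -2.
Sum: 4/5 + 1/2 − 4/3 + 5/2 − 2 = 7/15.
So LHS = 7/15.
∫_0^1 v(x) φ(x) dx = ∫_0^1 (12*x^4 - 4*x^3 - 10*x^2 + 2*x) dx. Term by term:
  ∫_0^1 12*x^4 dx = 12/5;  ∫_0^1 -4*x^3 dx = -1;  ∫_0^1 -10*x^2 dx = -10/3;
  ∫_0^1 2*x dx = 1.
Sum: 12/5 − 1 − 10/3 + 1 = -14/15.
So RHS = -∫_0^1 v(x) φ(x) dx = 14/15.
LHS − RHS = -7/15 ≠ 0, so the identity fails.
(For a valid weak derivative the identity must hold for EVERY test function, in particular this one. The failure shows v is NOT the weak derivative of u.)
Correct weak derivative would be u'(x) = -6*x**2 - 4*x + 1.


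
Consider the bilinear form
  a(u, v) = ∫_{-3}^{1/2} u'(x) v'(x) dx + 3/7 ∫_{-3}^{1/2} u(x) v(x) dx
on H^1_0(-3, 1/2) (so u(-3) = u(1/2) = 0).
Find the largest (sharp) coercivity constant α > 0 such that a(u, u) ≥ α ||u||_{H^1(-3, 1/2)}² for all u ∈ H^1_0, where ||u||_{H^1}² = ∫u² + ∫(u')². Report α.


α = (21 + 4*π^2)/(4*π^2 + 49)

Coercivity of a(·,·) on H^1_0(-3, 1/2) means a(u, u) ≥ α ||u||_{H^1}² for every u ∈ H^1_0.
The interval has length L = 7/2, and Poincaré/coercivity depend only on L. Here a(u, u) = ∫(u')² + (3/7)·∫u².
Here 0 < c = 3/7 < 1. The condition a(u,u) ≥ α||u||_{H^1}² reads (1−α)∫(u')² ≥ (α−c)∫u². Any admissible α is ≤ 1 (rapidly oscillating u have ∫u²/∫(u')² → 0), and α = 1 would force 0 ≥ (1−c)∫u², impossible since c < 1; so 1−α > 0. By the sharp Poincaré inequality on H^1_0 of an interval of length L, ∫(u')² ≥ (π/L)²∫u² with equality for the first sine mode sin(π(x−x₀)/L) (x₀ the left endpoint), so the inequality holds for all u iff (1−α)(π/L)² ≥ α − c, i.e. α ≤ ((π/L)² + c)/((π/L)² + 1) = (1 + c(L/π)²)/(1 + (L/π)²). With (π/L)² = 4*π^2/49 and c = 3/7, the largest admissible constant is α = ((π/L)² + c)/((π/L)² + 1).
Simplifying, α = (21 + 4*π^2)/(4*π^2 + 49).


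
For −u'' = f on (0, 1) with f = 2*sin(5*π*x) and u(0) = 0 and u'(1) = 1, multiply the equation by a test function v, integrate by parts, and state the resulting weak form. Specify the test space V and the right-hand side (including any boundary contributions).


V = {v ∈ H^1(0, 1) : v(0) = 0} (test functions vanish at x = 0 where u is specified); weak form: ∫_0^1 u'v' dx = ∫_0^1 (2*sin(5*π*x)) v dx + v(1) for all v ∈ V.

Multiply both sides by a test function v and integrate from 0 to 1:
  ∫_0^1 −u''(x) v(x) dx = ∫_0^1 f(x) v(x) dx.
Integrate the LHS by parts once:
  ∫_0^1 −u'' v dx = −[u'(x) v(x)]_0^1 + ∫_0^1 u'(x) v'(x) dx.
Thus ∫_0^1 u'(x) v'(x) dx = ∫_0^1 f(x) v(x) dx + [u'(x) v(x)]_0^1.
Choose V so that boundary terms are either known or forced to vanish.
Mixed BC: u(0) = 0 (Dirichlet) and u'(1) = 1 (Neumann). Define V = {v ∈ H^1(0, 1) : v(0) = 0}. Then [u' v]_0^1 = u'(1)·v(1) − u'(0)·0 = v(1).
Weak formulation: find u (satisfying any essential BC) such that ∫_0^1 u'(x) v'(x) dx = ∫_0^1 f v dx + v(1) for all v ∈ V (Dirichlet at 0 absorbed into V; Neumann datum at x = 1 contributes the boundary term).
Substituting f(x) = 2*sin(5*π*x), the right-hand side is ∫_0^1 (2*sin(5*π*x)) v dx + v(1).
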